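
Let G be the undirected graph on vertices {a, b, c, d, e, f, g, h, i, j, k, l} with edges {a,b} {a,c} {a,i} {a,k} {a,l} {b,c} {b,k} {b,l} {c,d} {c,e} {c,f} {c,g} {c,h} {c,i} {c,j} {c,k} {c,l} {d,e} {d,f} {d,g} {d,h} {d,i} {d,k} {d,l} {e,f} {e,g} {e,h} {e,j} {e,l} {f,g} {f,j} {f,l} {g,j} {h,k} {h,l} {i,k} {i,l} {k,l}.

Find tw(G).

A width-4 tree decomposition is:
Bags: B1 = {c, d, i, k, l}  B2 = {a, c, i, k, l}  B3 = {c, d, h, k, l}  B4 = {c, d, e, h, l}  B5 = {a, b, c, k, l}  B6 = {c, d, e, f, l}  B7 = {c, d, e, f, g}  B8 = {c, e, f, g, j}
Tree: B1–B2, B1–B3, B3–B4, B2–B5, B4–B6, B6–B7, B7–B8
The largest bag has 5 vertices, giving width 4; this decomposition certifies tw(G) ≤ 4. On the other hand G contains the 5-clique {c, d, e, f, g}. A clique must lie in a single bag of any decomposition, so no decomposition can have width below 4. The upper and lower bounds meet at 4, so that is the treewidth.

4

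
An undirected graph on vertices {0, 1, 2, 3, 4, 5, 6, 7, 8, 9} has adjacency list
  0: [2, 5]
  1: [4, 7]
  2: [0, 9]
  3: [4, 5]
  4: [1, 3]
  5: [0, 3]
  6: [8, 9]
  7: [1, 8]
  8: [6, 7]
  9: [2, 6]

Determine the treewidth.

2

A width-2 tree decomposition is:
Bags: B1 = {0, 3, 5}  B2 = {0, 2, 3}  B3 = {2, 3, 9}  B4 = {3, 6, 9}  B5 = {3, 6, 8}  B6 = {3, 7, 8}  B7 = {1, 3, 7}  B8 = {1, 3, 4}
Tree: B1–B2, B2–B3, B3–B4, B4–B5, B5–B6, B6–B7, B7–B8
Every bag has size at most 3, so the width is 3 − 1 = 2 and tw(G) ≤ 2. Since 3–5–0–2–9–6–8–7–1–4–3 is a cycle in G, G is not acyclic. Forests are exactly the graphs of treewidth ≤ 1, so tw(G) ≥ 2. Hence tw(G) = 2 exactly.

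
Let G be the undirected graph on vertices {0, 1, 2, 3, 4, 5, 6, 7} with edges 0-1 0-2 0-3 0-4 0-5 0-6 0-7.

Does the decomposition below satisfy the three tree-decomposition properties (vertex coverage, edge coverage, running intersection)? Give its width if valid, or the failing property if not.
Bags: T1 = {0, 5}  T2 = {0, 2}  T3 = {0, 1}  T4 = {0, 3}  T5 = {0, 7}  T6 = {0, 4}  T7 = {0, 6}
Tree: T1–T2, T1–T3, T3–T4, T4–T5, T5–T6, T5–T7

Yes; width 1.

Checking the three conditions: (i) the bags cover all of {0, 1, 2, 3, 4, 5, 6, 7}; (ii) for each edge, some bag contains both endpoints; (iii) the bags containing any fixed vertex form a subtree. All hold, so the decomposition is valid with width 2 − 1 = 1.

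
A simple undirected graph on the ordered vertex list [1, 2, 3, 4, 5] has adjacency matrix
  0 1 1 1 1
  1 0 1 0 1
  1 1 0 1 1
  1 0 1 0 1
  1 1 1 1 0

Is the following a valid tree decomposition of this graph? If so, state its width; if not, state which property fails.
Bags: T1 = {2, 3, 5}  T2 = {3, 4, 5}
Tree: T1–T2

A tree decomposition must satisfy three properties: every vertex lies in some bag; for every edge, both endpoints lie together in some bag; and for every vertex, the bags containing it form a connected subtree. Here vertex 1 appears in no bag, so the decomposition is invalid.

No — vertex 1 appears in no bag.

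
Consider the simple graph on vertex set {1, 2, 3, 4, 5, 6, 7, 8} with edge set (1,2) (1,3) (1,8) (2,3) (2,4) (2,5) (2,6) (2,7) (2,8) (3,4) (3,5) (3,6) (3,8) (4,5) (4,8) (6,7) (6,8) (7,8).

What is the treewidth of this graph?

3

A width-3 tree decomposition is:
Bags: B1 = {2, 3, 4, 8}  B2 = {1, 2, 3, 8}  B3 = {2, 3, 6, 8}  B4 = {2, 3, 4, 5}  B5 = {2, 6, 7, 8}
Tree: B1–B2, B1–B3, B1–B4, B3–B5
Every bag has size at most 4, so the width is 4 − 1 = 3 and tw(G) ≤ 3. Conversely, {1, 2, 3, 8} is a clique of size 4, and the vertices of any clique must share a bag in every tree decomposition; so some bag has ≥ 4 vertices and tw(G) ≥ 3. Hence tw(G) = 3 exactly.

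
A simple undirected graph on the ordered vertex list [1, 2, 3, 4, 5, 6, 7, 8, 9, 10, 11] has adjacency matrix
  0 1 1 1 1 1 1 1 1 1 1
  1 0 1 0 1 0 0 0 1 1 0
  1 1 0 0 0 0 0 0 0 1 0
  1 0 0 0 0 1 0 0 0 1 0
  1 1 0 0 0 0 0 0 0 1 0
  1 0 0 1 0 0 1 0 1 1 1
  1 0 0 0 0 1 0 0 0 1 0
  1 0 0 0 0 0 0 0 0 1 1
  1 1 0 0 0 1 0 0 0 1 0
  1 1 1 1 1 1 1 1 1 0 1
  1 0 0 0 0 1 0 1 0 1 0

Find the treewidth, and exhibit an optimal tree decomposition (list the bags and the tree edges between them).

Each bag holds 4 vertices, so the decomposition has width 3, which upper-bounds the treewidth. For the lower bound, the 4 vertices {1, 2, 9, 10} are pairwise adjacent, and any tree decomposition puts a clique entirely inside one bag — forcing width ≥ 3. Hence tw(G) = 3 exactly.

Treewidth 3.
One such decomposition:
Bags: B1 = {1, 6, 10, 11}  B2 = {1, 6, 7, 10}  B3 = {1, 6, 9, 10}  B4 = {1, 2, 9, 10}  B5 = {1, 8, 10, 11}  B6 = {1, 2, 3, 10}  B7 = {1, 2, 5, 10}  B8 = {1, 4, 6, 10}
Tree: B1–B2, B1–B3, B3–B4, B1–B5, B4–B6, B6–B7, B3–B8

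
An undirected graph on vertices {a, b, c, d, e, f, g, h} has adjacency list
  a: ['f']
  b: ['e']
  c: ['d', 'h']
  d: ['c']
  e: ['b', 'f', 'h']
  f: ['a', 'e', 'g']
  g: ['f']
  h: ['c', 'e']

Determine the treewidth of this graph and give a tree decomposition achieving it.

The largest bag has 2 vertices, giving width 1; this decomposition certifies tw(G) ≤ 1. Since G has at least one edge (e.g. h–e), it is not an edgeless graph, so tw(G) ≥ 1. Combining the bounds, tw(G) = 1.

Treewidth 1.
One optimal decomposition is:
Bags: B1 = {e, h}  B2 = {e, f}  B3 = {c, h}  B4 = {a, f}  B5 = {f, g}  B6 = {c, d}  B7 = {b, e}
Tree: B1–B2, B1–B3, B2–B4, B2–B5, B3–B6, B1–B7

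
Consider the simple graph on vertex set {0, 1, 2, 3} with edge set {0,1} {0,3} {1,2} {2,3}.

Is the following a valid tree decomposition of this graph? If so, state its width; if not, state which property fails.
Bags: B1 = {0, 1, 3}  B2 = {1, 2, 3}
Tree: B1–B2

Yes; width 2.

Checking the three conditions: (i) the bags cover all of {0, 1, 2, 3}; (ii) for each edge, some bag contains both endpoints; (iii) the bags containing any fixed vertex form a subtree. All hold, so the decomposition is valid with width 3 − 1 = 2.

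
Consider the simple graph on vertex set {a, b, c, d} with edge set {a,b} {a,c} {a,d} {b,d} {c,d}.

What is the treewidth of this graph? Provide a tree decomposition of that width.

The largest bag has 3 vertices, giving width 2; this decomposition certifies tw(G) ≤ 2. On the other hand G contains the 3-clique {a, c, d}. A clique must lie in a single bag of any decomposition, so no decomposition can have width below 2. The upper and lower bounds meet at 2, so that is the treewidth.

Treewidth 2.
Bags: B1 = {a, b, d}  B2 = {a, c, d}
Tree: B1–B2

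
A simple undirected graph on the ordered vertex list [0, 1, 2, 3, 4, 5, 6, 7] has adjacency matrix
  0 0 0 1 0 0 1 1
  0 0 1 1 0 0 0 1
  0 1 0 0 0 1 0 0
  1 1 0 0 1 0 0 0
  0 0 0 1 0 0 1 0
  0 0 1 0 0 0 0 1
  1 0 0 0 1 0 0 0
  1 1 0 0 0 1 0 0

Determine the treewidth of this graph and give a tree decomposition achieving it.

Treewidth 2.
One optimal decomposition is:
Bags: B1 = {2, 5, 7}  B2 = {1, 2, 7}  B3 = {0, 1, 7}  B4 = {0, 1, 3}  B5 = {0, 3, 6}  B6 = {3, 4, 6}
Tree: B1–B2, B2–B3, B3–B4, B4–B5, B5–B6

Every bag has size at most 3, so the width is 3 − 1 = 2 and tw(G) ≤ 2. Since 5–2–1–7–5 is a cycle in G, G is not acyclic. Forests are exactly the graphs of treewidth ≤ 1, so tw(G) ≥ 2. The upper and lower bounds meet at 2, so that is the treewidth.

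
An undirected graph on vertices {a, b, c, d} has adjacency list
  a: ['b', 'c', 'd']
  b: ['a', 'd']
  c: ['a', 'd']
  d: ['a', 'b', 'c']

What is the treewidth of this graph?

2

A width-2 tree decomposition is:
Bags: B1 = {a, b, d}  B2 = {a, c, d}
Tree: B1–B2
Every bag has size at most 3, so the width is 3 − 1 = 2 and tw(G) ≤ 2. For the lower bound, the 3 vertices {a, c, d} are pairwise adjacent, and any tree decomposition puts a clique entirely inside one bag — forcing width ≥ 2. The upper and lower bounds meet at 2, so that is the treewidth.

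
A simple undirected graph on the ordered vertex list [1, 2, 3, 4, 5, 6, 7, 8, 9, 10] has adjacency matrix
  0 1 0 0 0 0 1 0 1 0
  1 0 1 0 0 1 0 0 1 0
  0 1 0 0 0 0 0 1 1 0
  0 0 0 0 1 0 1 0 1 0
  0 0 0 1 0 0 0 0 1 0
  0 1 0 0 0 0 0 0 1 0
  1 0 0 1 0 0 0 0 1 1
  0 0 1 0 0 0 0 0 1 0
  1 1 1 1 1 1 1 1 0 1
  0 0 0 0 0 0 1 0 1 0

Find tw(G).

2

A width-2 tree decomposition is:
Bags: B1 = {7, 9, 10}  B2 = {4, 7, 9}  B3 = {1, 7, 9}  B4 = {1, 2, 9}  B5 = {4, 5, 9}  B6 = {2, 3, 9}  B7 = {3, 8, 9}  B8 = {2, 6, 9}
Tree: B1–B2, B1–B3, B3–B4, B2–B5, B4–B6, B6–B7, B4–B8
Each bag holds 3 vertices, so the decomposition has width 2, which upper-bounds the treewidth. For the lower bound, the 3 vertices {1, 2, 9} are pairwise adjacent, and any tree decomposition puts a clique entirely inside one bag — forcing width ≥ 2. The upper and lower bounds meet at 2, so that is the treewidth.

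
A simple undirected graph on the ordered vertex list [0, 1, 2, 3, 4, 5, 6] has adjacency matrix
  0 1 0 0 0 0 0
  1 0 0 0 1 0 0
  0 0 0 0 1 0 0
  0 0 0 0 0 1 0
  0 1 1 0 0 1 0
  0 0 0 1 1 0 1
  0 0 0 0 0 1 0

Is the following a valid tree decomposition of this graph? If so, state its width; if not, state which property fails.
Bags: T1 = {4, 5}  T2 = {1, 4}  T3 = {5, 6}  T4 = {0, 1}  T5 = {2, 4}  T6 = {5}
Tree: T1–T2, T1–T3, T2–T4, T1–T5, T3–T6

No — vertex 3 appears in no bag.

A tree decomposition must satisfy three properties: every vertex lies in some bag; for every edge, both endpoints lie together in some bag; and for every vertex, the bags containing it form a connected subtree. Here vertex 3 appears in no bag, so the decomposition is invalid.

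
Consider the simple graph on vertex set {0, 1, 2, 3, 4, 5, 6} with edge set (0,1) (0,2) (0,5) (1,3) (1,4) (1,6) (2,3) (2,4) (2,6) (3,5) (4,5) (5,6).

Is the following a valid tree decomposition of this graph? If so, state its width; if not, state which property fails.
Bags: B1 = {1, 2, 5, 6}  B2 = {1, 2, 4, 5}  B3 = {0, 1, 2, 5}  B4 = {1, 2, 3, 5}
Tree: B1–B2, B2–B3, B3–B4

Checking the three conditions: (i) the bags cover all of {0, 1, 2, 3, 4, 5, 6}; (ii) for each edge, some bag contains both endpoints; (iii) the bags containing any fixed vertex form a subtree. All hold, so the decomposition is valid with width 4 − 1 = 3.

Yes; width 3.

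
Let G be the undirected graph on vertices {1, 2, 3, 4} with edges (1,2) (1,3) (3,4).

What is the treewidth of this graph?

A width-1 tree decomposition is:
Bags: B1 = {1, 2}  B2 = {1, 3}  B3 = {3, 4}
Tree: B1–B2, B2–B3
The largest bag has 2 vertices, giving width 1; this decomposition certifies tw(G) ≤ 1. G has an edge, so its treewidth is at least 1. Therefore the treewidth is 1.

1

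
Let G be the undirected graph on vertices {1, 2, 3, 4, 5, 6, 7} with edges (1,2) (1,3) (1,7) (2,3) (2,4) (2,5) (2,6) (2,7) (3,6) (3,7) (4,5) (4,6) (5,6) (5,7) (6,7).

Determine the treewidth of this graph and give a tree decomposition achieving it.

Treewidth 3.
One optimal decomposition is:
Bags: B1 = {1, 2, 3, 7}  B2 = {2, 3, 6, 7}  B3 = {2, 5, 6, 7}  B4 = {2, 4, 5, 6}
Tree: B1–B2, B2–B3, B3–B4

Each bag holds 4 vertices, so the decomposition has width 3, which upper-bounds the treewidth. For the lower bound, the 4 vertices {1, 2, 3, 7} are pairwise adjacent, and any tree decomposition puts a clique entirely inside one bag — forcing width ≥ 3. Therefore the treewidth is 3.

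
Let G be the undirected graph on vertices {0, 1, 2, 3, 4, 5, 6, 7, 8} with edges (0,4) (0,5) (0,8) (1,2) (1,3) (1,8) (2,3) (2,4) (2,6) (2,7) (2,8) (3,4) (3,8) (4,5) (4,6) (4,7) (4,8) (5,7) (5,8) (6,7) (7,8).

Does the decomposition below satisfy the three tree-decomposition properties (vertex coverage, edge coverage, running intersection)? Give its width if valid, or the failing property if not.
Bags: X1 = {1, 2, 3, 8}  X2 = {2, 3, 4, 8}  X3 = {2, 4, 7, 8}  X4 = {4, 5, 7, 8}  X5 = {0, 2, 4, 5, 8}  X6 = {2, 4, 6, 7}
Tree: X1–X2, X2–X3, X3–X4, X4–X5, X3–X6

No — bags containing vertex 2 are not connected in the tree.

A tree decomposition must satisfy three properties: every vertex lies in some bag; for every edge, both endpoints lie together in some bag; and for every vertex, the bags containing it form a connected subtree. Here bags containing vertex 2 are not connected in the tree, so the decomposition is invalid.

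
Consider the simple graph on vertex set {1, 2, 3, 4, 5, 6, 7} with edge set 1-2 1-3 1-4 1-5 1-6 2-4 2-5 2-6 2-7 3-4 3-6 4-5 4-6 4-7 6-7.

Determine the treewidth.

A width-3 tree decomposition is:
Bags: B1 = {1, 3, 4, 6}  B2 = {1, 2, 4, 6}  B3 = {2, 4, 6, 7}  B4 = {1, 2, 4, 5}
Tree: B1–B2, B2–B3, B2–B4
Each bag holds 4 vertices, so the decomposition has width 3, which upper-bounds the treewidth. Conversely, {1, 2, 4, 5} is a clique of size 4, and the vertices of any clique must share a bag in every tree decomposition; so some bag has ≥ 4 vertices and tw(G) ≥ 3. Hence tw(G) = 3 exactly.

3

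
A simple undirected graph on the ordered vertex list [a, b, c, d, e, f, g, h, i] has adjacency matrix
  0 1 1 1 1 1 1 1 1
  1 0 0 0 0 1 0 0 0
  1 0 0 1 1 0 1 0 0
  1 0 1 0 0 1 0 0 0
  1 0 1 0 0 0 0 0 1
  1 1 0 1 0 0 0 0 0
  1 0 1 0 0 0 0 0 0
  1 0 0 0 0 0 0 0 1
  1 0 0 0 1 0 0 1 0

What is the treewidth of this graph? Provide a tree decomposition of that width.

Treewidth 2.
One optimal decomposition is:
Bags: B1 = {a, d, f}  B2 = {a, b, f}  B3 = {a, c, d}  B4 = {a, c, g}  B5 = {a, c, e}  B6 = {a, e, i}  B7 = {a, h, i}
Tree: B1–B2, B1–B3, B3–B4, B4–B5, B5–B6, B6–B7

Each bag holds 3 vertices, so the decomposition has width 2, which upper-bounds the treewidth. For the lower bound, the 3 vertices {a, d, f} are pairwise adjacent, and any tree decomposition puts a clique entirely inside one bag — forcing width ≥ 2. Combining the bounds, tw(G) = 2.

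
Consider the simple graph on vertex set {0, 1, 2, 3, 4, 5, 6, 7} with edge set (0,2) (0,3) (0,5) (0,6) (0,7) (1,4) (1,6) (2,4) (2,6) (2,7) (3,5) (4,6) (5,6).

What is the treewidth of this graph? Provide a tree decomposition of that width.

Treewidth 2.
One optimal decomposition is:
Bags: B1 = {0, 2, 7}  B2 = {0, 2, 6}  B3 = {0, 5, 6}  B4 = {0, 3, 5}  B5 = {2, 4, 6}  B6 = {1, 4, 6}
Tree: B1–B2, B2–B3, B3–B4, B2–B5, B5–B6

Each bag holds 3 vertices, so the decomposition has width 2, which upper-bounds the treewidth. For the lower bound, the 3 vertices {0, 2, 6} are pairwise adjacent, and any tree decomposition puts a clique entirely inside one bag — forcing width ≥ 2. Hence tw(G) = 2 exactly.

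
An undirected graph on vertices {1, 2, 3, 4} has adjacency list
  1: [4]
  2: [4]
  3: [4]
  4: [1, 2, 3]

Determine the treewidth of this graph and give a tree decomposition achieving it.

Treewidth 1.
Bags: B1 = {1, 4}  B2 = {2, 4}  B3 = {3, 4}
Tree: B1–B2, B2–B3

Every bag has size at most 2, so the width is 2 − 1 = 1 and tw(G) ≤ 1. G has an edge, so its treewidth is at least 1. Combining the bounds, tw(G) = 1.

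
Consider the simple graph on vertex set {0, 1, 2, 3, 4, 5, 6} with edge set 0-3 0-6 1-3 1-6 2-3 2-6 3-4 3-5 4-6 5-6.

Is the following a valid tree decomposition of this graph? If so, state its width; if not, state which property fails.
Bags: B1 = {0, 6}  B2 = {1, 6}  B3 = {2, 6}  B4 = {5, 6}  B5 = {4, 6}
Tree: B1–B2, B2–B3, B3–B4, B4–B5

A tree decomposition must satisfy three properties: every vertex lies in some bag; for every edge, both endpoints lie together in some bag; and for every vertex, the bags containing it form a connected subtree. Here vertex 3 appears in no bag, so the decomposition is invalid.

No — vertex 3 appears in no bag.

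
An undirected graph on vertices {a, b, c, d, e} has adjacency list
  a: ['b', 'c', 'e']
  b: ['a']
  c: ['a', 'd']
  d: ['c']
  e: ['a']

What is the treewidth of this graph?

1

A width-1 tree decomposition is:
Bags: B1 = {a, e}  B2 = {a, b}  B3 = {a, c}  B4 = {c, d}
Tree: B1–B2, B2–B3, B3–B4
Each bag holds 2 vertices, so the decomposition has width 1, which upper-bounds the treewidth. G has an edge, so its treewidth is at least 1. The upper and lower bounds meet at 1, so that is the treewidth.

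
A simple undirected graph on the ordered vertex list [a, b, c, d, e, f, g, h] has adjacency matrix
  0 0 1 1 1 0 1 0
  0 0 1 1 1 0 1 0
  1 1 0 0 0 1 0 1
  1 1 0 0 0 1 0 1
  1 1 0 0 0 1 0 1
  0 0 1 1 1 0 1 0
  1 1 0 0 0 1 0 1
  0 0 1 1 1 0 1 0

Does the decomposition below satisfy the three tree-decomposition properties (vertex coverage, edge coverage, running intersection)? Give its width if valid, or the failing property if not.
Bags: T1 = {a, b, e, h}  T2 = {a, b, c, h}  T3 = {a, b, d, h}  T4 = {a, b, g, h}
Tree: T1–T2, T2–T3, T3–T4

A tree decomposition must satisfy three properties: every vertex lies in some bag; for every edge, both endpoints lie together in some bag; and for every vertex, the bags containing it form a connected subtree. Here vertex f appears in no bag, so the decomposition is invalid.

No — vertex f appears in no bag.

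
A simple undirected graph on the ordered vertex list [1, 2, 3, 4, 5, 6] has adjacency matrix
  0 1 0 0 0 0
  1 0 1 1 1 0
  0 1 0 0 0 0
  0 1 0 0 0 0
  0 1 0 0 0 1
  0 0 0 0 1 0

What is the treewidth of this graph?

1

A width-1 tree decomposition is:
Bags: B1 = {2, 5}  B2 = {2, 3}  B3 = {1, 2}  B4 = {2, 4}  B5 = {5, 6}
Tree: B1–B2, B1–B3, B2–B4, B1–B5
Each bag holds 2 vertices, so the decomposition has width 1, which upper-bounds the treewidth. Since G has at least one edge (e.g. 5–2), it is not an edgeless graph, so tw(G) ≥ 1. Hence tw(G) = 1 exactly.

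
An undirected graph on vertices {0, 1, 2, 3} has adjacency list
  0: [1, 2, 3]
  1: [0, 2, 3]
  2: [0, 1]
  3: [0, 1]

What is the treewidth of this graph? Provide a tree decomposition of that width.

Treewidth 2.
Bags: B1 = {0, 1, 2}  B2 = {0, 1, 3}
Tree: B1–B2

Every bag has size at most 3, so the width is 3 − 1 = 2 and tw(G) ≤ 2. On the other hand G contains the 3-clique {0, 1, 2}. A clique must lie in a single bag of any decomposition, so no decomposition can have width below 2. The upper and lower bounds meet at 2, so that is the treewidth.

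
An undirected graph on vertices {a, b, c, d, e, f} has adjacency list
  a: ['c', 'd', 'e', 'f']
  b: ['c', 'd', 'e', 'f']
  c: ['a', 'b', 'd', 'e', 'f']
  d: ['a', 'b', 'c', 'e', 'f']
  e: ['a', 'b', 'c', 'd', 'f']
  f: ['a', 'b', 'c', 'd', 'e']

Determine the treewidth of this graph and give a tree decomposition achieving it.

The largest bag has 5 vertices, giving width 4; this decomposition certifies tw(G) ≤ 4. On the other hand G contains the 5-clique {a, c, d, e, f}. A clique must lie in a single bag of any decomposition, so no decomposition can have width below 4. Therefore the treewidth is 4.

Treewidth 4.
One such decomposition:
Bags: B1 = {b, c, d, e, f}  B2 = {a, c, d, e, f}
Tree: B1–B2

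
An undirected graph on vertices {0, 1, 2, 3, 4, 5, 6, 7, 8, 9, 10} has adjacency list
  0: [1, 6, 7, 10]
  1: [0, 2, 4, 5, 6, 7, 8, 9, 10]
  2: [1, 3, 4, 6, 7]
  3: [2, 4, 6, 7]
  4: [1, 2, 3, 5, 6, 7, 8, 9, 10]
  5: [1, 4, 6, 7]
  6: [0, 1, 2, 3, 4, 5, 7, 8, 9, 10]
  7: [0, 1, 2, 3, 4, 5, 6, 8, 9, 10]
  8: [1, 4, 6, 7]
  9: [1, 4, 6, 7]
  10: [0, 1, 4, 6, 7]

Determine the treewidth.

A width-4 tree decomposition is:
Bags: B1 = {1, 4, 6, 7, 10}  B2 = {0, 1, 6, 7, 10}  B3 = {1, 2, 4, 6, 7}  B4 = {1, 4, 6, 7, 8}  B5 = {1, 4, 6, 7, 9}  B6 = {1, 4, 5, 6, 7}  B7 = {2, 3, 4, 6, 7}
Tree: B1–B2, B1–B3, B1–B4, B1–B5, B4–B6, B3–B7
The largest bag has 5 vertices, giving width 4; this decomposition certifies tw(G) ≤ 4. On the other hand G contains the 5-clique {0, 1, 6, 7, 10}. A clique must lie in a single bag of any decomposition, so no decomposition can have width below 4. The upper and lower bounds meet at 4, so that is the treewidth.

4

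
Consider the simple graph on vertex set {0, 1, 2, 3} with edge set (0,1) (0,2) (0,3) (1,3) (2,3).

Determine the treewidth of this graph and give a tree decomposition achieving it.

Each bag holds 3 vertices, so the decomposition has width 2, which upper-bounds the treewidth. For the lower bound, the 3 vertices {0, 1, 3} are pairwise adjacent, and any tree decomposition puts a clique entirely inside one bag — forcing width ≥ 2. Hence tw(G) = 2 exactly.

Treewidth 2.
One such decomposition:
Bags: B1 = {0, 2, 3}  B2 = {0, 1, 3}
Tree: B1–B2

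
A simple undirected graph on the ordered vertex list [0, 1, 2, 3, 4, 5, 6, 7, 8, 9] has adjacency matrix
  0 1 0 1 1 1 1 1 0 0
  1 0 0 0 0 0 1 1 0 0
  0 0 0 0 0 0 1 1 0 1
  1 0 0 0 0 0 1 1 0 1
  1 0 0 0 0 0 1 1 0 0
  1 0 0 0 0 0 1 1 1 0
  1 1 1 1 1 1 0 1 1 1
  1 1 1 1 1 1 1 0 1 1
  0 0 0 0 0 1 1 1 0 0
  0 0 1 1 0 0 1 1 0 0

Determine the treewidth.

A width-3 tree decomposition is:
Bags: B1 = {0, 4, 6, 7}  B2 = {0, 3, 6, 7}  B3 = {0, 1, 6, 7}  B4 = {3, 6, 7, 9}  B5 = {2, 6, 7, 9}  B6 = {0, 5, 6, 7}  B7 = {5, 6, 7, 8}
Tree: B1–B2, B1–B3, B2–B4, B4–B5, B2–B6, B6–B7
Every bag has size at most 4, so the width is 4 − 1 = 3 and tw(G) ≤ 3. For the lower bound, the 4 vertices {0, 1, 6, 7} are pairwise adjacent, and any tree decomposition puts a clique entirely inside one bag — forcing width ≥ 3. The upper and lower bounds meet at 3, so that is the treewidth.

3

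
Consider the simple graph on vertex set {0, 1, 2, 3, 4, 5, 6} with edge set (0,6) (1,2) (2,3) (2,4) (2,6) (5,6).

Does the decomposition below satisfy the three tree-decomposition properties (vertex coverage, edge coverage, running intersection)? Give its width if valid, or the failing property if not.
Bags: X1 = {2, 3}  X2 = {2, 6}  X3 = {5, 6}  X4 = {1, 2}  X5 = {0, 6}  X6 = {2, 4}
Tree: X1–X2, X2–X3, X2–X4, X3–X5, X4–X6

Checking the three conditions: (i) the bags cover all of {0, 1, 2, 3, 4, 5, 6}; (ii) for each edge, some bag contains both endpoints; (iii) the bags containing any fixed vertex form a subtree. All hold, so the decomposition is valid with width 2 − 1 = 1.

Yes; width 1.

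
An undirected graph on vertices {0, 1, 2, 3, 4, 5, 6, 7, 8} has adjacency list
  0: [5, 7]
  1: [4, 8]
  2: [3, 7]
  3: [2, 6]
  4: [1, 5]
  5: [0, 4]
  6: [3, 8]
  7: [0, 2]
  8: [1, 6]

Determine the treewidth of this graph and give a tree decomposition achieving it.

Treewidth 2.
One optimal decomposition is:
Bags: B1 = {1, 4, 8}  B2 = {4, 6, 8}  B3 = {3, 4, 6}  B4 = {2, 3, 4}  B5 = {2, 4, 7}  B6 = {0, 4, 7}  B7 = {0, 4, 5}
Tree: B1–B2, B2–B3, B3–B4, B4–B5, B5–B6, B6–B7

Each bag holds 3 vertices, so the decomposition has width 2, which upper-bounds the treewidth. For the lower bound, G contains the cycle 4–1–8–6–3–2–7–0–5–4, so G is not a forest; only forests have treewidth ≤ 1, hence tw(G) ≥ 2. Combining the bounds, tw(G) = 2.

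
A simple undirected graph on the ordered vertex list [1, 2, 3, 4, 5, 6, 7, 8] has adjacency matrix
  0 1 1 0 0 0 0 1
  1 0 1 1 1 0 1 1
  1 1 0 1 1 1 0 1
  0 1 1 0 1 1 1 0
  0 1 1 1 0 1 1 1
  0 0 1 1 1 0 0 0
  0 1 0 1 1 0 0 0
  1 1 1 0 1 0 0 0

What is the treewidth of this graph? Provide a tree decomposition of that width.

Treewidth 3.
Bags: B1 = {3, 4, 5, 6}  B2 = {2, 3, 4, 5}  B3 = {2, 4, 5, 7}  B4 = {2, 3, 5, 8}  B5 = {1, 2, 3, 8}
Tree: B1–B2, B2–B3, B2–B4, B4–B5

The largest bag has 4 vertices, giving width 3; this decomposition certifies tw(G) ≤ 3. Conversely, {1, 2, 3, 8} is a clique of size 4, and the vertices of any clique must share a bag in every tree decomposition; so some bag has ≥ 4 vertices and tw(G) ≥ 3. Combining the bounds, tw(G) = 3.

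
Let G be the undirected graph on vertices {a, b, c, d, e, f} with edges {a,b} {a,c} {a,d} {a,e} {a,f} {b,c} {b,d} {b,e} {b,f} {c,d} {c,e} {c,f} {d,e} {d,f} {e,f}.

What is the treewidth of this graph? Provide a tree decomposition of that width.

Treewidth 5.
Bags: B1 = {a, b, c, d, e, f}
Tree: (single bag)

A single bag containing all 6 vertices is trivially a valid decomposition of width 5. On the other hand G contains the 6-clique {a, b, c, d, e, f}. A clique must lie in a single bag of any decomposition, so no decomposition can have width below 5. Combining the bounds, tw(G) = 5.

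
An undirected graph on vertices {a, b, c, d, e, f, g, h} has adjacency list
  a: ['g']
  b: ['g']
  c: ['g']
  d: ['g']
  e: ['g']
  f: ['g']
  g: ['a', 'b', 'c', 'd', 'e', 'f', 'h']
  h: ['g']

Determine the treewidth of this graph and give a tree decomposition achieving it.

Each bag holds 2 vertices, so the decomposition has width 1, which upper-bounds the treewidth. G has an edge, so its treewidth is at least 1. Combining the bounds, tw(G) = 1.

Treewidth 1.
Bags: B1 = {d, g}  B2 = {g, h}  B3 = {f, g}  B4 = {c, g}  B5 = {b, g}  B6 = {e, g}  B7 = {a, g}
Tree: B1–B2, B1–B3, B3–B4, B1–B5, B1–B6, B2–B7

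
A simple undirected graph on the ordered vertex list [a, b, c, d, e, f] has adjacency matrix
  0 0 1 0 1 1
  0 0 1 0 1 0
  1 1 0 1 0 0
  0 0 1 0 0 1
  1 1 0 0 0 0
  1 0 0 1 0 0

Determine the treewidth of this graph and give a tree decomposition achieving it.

Each bag holds 3 vertices, so the decomposition has width 2, which upper-bounds the treewidth. For the lower bound, G contains the cycle b–e–a–c–b, so G is not a forest; only forests have treewidth ≤ 1, hence tw(G) ≥ 2. Therefore the treewidth is 2.

Treewidth 2.
Bags: B1 = {b, c, e}  B2 = {a, c, e}  B3 = {a, c, d}  B4 = {a, d, f}
Tree: B1–B2, B2–B3, B3–B4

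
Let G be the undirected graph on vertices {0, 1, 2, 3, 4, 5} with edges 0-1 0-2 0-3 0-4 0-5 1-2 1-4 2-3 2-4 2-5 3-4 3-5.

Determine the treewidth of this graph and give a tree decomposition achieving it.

Every bag has size at most 4, so the width is 4 − 1 = 3 and tw(G) ≤ 3. Conversely, {0, 1, 2, 4} is a clique of size 4, and the vertices of any clique must share a bag in every tree decomposition; so some bag has ≥ 4 vertices and tw(G) ≥ 3. Combining the bounds, tw(G) = 3.

Treewidth 3.
One such decomposition:
Bags: B1 = {0, 2, 3, 4}  B2 = {0, 2, 3, 5}  B3 = {0, 1, 2, 4}
Tree: B1–B2, B1–B3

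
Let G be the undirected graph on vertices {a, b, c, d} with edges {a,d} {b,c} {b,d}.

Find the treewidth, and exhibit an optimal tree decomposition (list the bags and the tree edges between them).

Each bag holds 2 vertices, so the decomposition has width 1, which upper-bounds the treewidth. Any graph with an edge has treewidth ≥ 1, and G has the edge d–b. Combining the bounds, tw(G) = 1.

Treewidth 1.
One optimal decomposition is:
Bags: B1 = {b, d}  B2 = {a, d}  B3 = {b, c}
Tree: B1–B2, B1–B3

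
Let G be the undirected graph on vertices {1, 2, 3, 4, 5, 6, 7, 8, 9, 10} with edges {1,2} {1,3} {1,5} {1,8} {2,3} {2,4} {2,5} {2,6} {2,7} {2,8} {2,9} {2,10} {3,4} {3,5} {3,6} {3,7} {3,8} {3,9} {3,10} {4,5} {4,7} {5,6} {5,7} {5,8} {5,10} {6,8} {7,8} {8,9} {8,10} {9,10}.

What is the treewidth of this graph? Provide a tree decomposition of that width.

Treewidth 4.
One optimal decomposition is:
Bags: B1 = {2, 3, 5, 8, 10}  B2 = {2, 3, 5, 7, 8}  B3 = {2, 3, 8, 9, 10}  B4 = {2, 3, 5, 6, 8}  B5 = {2, 3, 4, 5, 7}  B6 = {1, 2, 3, 5, 8}
Tree: B1–B2, B1–B3, B1–B4, B2–B5, B2–B6

The largest bag has 5 vertices, giving width 4; this decomposition certifies tw(G) ≤ 4. Conversely, {2, 3, 8, 9, 10} is a clique of size 5, and the vertices of any clique must share a bag in every tree decomposition; so some bag has ≥ 5 vertices and tw(G) ≥ 4. Hence tw(G) = 4 exactly.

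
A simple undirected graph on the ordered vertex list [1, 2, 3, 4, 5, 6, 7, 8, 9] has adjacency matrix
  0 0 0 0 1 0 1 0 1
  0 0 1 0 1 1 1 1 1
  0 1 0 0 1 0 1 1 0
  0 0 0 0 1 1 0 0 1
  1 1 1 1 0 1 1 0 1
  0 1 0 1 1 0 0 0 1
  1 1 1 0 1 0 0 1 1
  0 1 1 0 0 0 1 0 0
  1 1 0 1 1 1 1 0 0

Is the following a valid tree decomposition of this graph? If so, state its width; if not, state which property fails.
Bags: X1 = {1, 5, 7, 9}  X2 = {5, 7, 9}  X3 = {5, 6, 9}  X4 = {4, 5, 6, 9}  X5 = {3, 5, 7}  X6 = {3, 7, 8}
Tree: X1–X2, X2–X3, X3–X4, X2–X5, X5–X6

No — vertex 2 appears in no bag.

A tree decomposition must satisfy three properties: every vertex lies in some bag; for every edge, both endpoints lie together in some bag; and for every vertex, the bags containing it form a connected subtree. Here vertex 2 appears in no bag, so the decomposition is invalid.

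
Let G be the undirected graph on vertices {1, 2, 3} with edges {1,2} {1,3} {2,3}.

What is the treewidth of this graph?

2

A width-2 tree decomposition is:
Bags: B1 = {1, 2, 3}
Tree: (single bag)
With just one bag of size 3, the width is 3 − 1 = 2, so tw(G) ≤ 2. Conversely, {1, 2, 3} is a clique of size 3, and the vertices of any clique must share a bag in every tree decomposition; so some bag has ≥ 3 vertices and tw(G) ≥ 2. The upper and lower bounds meet at 2, so that is the treewidth.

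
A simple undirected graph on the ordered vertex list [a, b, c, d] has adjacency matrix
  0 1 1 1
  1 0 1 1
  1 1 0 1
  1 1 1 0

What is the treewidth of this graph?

3

A width-3 tree decomposition is:
Bags: B1 = {a, b, c, d}
Tree: (single bag)
With just one bag of size 4, the width is 4 − 1 = 3, so tw(G) ≤ 3. On the other hand G contains the 4-clique {a, b, c, d}. A clique must lie in a single bag of any decomposition, so no decomposition can have width below 3. Hence tw(G) = 3 exactly.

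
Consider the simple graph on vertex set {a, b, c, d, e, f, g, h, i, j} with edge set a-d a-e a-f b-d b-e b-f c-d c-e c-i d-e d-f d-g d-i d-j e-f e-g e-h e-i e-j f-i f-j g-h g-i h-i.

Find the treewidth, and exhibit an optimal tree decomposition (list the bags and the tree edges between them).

The largest bag has 4 vertices, giving width 3; this decomposition certifies tw(G) ≤ 3. For the lower bound, the 4 vertices {d, e, g, i} are pairwise adjacent, and any tree decomposition puts a clique entirely inside one bag — forcing width ≥ 3. Hence tw(G) = 3 exactly.

Treewidth 3.
One optimal decomposition is:
Bags: B1 = {d, e, f, j}  B2 = {b, d, e, f}  B3 = {d, e, f, i}  B4 = {c, d, e, i}  B5 = {d, e, g, i}  B6 = {a, d, e, f}  B7 = {e, g, h, i}
Tree: B1–B2, B1–B3, B3–B4, B4–B5, B2–B6, B5–B7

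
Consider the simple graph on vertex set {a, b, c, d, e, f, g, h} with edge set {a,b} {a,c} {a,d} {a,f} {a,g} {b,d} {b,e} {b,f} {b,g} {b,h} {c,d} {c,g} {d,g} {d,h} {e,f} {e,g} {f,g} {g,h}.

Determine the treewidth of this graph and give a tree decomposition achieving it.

Treewidth 3.
One such decomposition:
Bags: B1 = {a, b, f, g}  B2 = {a, b, d, g}  B3 = {b, e, f, g}  B4 = {b, d, g, h}  B5 = {a, c, d, g}
Tree: B1–B2, B1–B3, B2–B4, B2–B5

Every bag has size at most 4, so the width is 4 − 1 = 3 and tw(G) ≤ 3. Conversely, {a, c, d, g} is a clique of size 4, and the vertices of any clique must share a bag in every tree decomposition; so some bag has ≥ 4 vertices and tw(G) ≥ 3. Hence tw(G) = 3 exactly.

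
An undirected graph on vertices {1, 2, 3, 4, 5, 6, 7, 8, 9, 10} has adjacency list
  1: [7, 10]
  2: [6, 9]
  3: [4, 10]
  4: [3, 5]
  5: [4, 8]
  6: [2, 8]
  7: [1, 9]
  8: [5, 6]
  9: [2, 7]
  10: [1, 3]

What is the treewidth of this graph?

2

A width-2 tree decomposition is:
Bags: B1 = {1, 3, 10}  B2 = {1, 3, 7}  B3 = {3, 7, 9}  B4 = {2, 3, 9}  B5 = {2, 3, 6}  B6 = {3, 6, 8}  B7 = {3, 5, 8}  B8 = {3, 4, 5}
Tree: B1–B2, B2–B3, B3–B4, B4–B5, B5–B6, B6–B7, B7–B8
Each bag holds 3 vertices, so the decomposition has width 2, which upper-bounds the treewidth. Since 3–10–1–7–9–2–6–8–5–4–3 is a cycle in G, G is not acyclic. Forests are exactly the graphs of treewidth ≤ 1, so tw(G) ≥ 2. Therefore the treewidth is 2.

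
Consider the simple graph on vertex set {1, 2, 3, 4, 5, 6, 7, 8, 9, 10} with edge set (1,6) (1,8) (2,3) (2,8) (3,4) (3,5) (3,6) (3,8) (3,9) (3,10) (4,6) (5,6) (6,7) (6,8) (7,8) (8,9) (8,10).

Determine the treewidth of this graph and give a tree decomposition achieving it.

The largest bag has 3 vertices, giving width 2; this decomposition certifies tw(G) ≤ 2. Conversely, {1, 6, 8} is a clique of size 3, and the vertices of any clique must share a bag in every tree decomposition; so some bag has ≥ 3 vertices and tw(G) ≥ 2. Hence tw(G) = 2 exactly.

Treewidth 2.
Bags: B1 = {3, 6, 8}  B2 = {3, 4, 6}  B3 = {3, 8, 9}  B4 = {3, 5, 6}  B5 = {3, 8, 10}  B6 = {2, 3, 8}  B7 = {1, 6, 8}  B8 = {6, 7, 8}
Tree: B1–B2, B1–B3, B1–B4, B1–B5, B1–B6, B1–B7, B7–B8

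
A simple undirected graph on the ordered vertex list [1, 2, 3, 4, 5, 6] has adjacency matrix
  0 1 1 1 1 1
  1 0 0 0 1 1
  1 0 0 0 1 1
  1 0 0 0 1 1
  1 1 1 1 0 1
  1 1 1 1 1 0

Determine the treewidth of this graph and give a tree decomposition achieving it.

Treewidth 3.
One such decomposition:
Bags: B1 = {1, 3, 5, 6}  B2 = {1, 2, 5, 6}  B3 = {1, 4, 5, 6}
Tree: B1–B2, B2–B3

Every bag has size at most 4, so the width is 4 − 1 = 3 and tw(G) ≤ 3. Conversely, {1, 2, 5, 6} is a clique of size 4, and the vertices of any clique must share a bag in every tree decomposition; so some bag has ≥ 4 vertices and tw(G) ≥ 3. Combining the bounds, tw(G) = 3.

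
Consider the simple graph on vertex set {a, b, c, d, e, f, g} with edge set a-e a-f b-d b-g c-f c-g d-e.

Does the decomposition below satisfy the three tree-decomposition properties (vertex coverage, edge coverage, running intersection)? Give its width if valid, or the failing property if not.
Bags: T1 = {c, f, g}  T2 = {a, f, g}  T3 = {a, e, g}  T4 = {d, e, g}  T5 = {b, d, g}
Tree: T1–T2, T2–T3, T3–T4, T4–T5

Yes; width 2.

Checking the three conditions: (i) the bags cover all of {a, b, c, d, e, f, g}; (ii) for each edge, some bag contains both endpoints; (iii) the bags containing any fixed vertex form a subtree. All hold, so the decomposition is valid with width 3 − 1 = 2.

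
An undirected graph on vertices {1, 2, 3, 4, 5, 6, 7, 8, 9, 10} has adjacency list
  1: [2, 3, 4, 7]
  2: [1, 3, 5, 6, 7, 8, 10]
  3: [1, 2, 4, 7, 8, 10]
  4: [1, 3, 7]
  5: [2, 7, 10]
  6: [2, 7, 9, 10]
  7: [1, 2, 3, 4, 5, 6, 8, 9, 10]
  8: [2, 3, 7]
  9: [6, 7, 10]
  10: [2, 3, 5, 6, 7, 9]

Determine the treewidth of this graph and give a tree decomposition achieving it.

Treewidth 3.
Bags: B1 = {2, 3, 7, 10}  B2 = {1, 2, 3, 7}  B3 = {2, 3, 7, 8}  B4 = {2, 6, 7, 10}  B5 = {2, 5, 7, 10}  B6 = {6, 7, 9, 10}  B7 = {1, 3, 4, 7}
Tree: B1–B2, B1–B3, B1–B4, B4–B5, B4–B6, B2–B7

Every bag has size at most 4, so the width is 4 − 1 = 3 and tw(G) ≤ 3. On the other hand G contains the 4-clique {6, 7, 9, 10}. A clique must lie in a single bag of any decomposition, so no decomposition can have width below 3. Combining the bounds, tw(G) = 3.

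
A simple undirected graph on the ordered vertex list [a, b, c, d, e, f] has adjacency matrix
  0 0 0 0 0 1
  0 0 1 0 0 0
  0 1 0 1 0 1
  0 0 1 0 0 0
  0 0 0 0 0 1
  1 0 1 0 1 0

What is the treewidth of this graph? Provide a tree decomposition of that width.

The largest bag has 2 vertices, giving width 1; this decomposition certifies tw(G) ≤ 1. Any graph with an edge has treewidth ≥ 1, and G has the edge f–c. Hence tw(G) = 1 exactly.

Treewidth 1.
One optimal decomposition is:
Bags: B1 = {c, f}  B2 = {b, c}  B3 = {e, f}  B4 = {a, f}  B5 = {c, d}
Tree: B1–B2, B1–B3, B3–B4, B2–B5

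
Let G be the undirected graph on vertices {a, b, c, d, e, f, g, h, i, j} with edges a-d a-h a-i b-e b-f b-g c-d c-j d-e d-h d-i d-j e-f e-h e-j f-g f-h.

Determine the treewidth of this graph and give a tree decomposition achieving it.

Treewidth 2.
One such decomposition:
Bags: B1 = {d, e, h}  B2 = {a, d, h}  B3 = {d, e, j}  B4 = {e, f, h}  B5 = {b, e, f}  B6 = {a, d, i}  B7 = {c, d, j}  B8 = {b, f, g}
Tree: B1–B2, B1–B3, B1–B4, B4–B5, B2–B6, B3–B7, B5–B8

Each bag holds 3 vertices, so the decomposition has width 2, which upper-bounds the treewidth. On the other hand G contains the 3-clique {d, e, j}. A clique must lie in a single bag of any decomposition, so no decomposition can have width below 2. Combining the bounds, tw(G) = 2.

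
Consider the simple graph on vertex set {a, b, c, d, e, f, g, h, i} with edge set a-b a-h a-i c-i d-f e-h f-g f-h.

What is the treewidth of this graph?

1

A width-1 tree decomposition is:
Bags: B1 = {e, h}  B2 = {a, h}  B3 = {f, h}  B4 = {f, g}  B5 = {a, i}  B6 = {c, i}  B7 = {d, f}  B8 = {a, b}
Tree: B1–B2, B1–B3, B3–B4, B2–B5, B5–B6, B4–B7, B2–B8
Every bag has size at most 2, so the width is 2 − 1 = 1 and tw(G) ≤ 1. Since G has at least one edge (e.g. e–h), it is not an edgeless graph, so tw(G) ≥ 1. The upper and lower bounds meet at 1, so that is the treewidth.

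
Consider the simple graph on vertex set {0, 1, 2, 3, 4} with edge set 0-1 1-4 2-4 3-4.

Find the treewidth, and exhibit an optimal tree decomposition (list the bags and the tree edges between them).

Each bag holds 2 vertices, so the decomposition has width 1, which upper-bounds the treewidth. Since G has at least one edge (e.g. 2–4), it is not an edgeless graph, so tw(G) ≥ 1. Hence tw(G) = 1 exactly.

Treewidth 1.
Bags: B1 = {2, 4}  B2 = {1, 4}  B3 = {0, 1}  B4 = {3, 4}
Tree: B1–B2, B2–B3, B2–B4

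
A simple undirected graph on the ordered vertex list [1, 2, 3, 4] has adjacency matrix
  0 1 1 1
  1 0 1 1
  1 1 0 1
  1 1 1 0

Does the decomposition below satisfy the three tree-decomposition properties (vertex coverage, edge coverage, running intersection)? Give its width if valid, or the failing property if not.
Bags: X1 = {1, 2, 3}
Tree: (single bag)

No — vertex 4 appears in no bag.

A tree decomposition must satisfy three properties: every vertex lies in some bag; for every edge, both endpoints lie together in some bag; and for every vertex, the bags containing it form a connected subtree. Here vertex 4 appears in no bag, so the decomposition is invalid.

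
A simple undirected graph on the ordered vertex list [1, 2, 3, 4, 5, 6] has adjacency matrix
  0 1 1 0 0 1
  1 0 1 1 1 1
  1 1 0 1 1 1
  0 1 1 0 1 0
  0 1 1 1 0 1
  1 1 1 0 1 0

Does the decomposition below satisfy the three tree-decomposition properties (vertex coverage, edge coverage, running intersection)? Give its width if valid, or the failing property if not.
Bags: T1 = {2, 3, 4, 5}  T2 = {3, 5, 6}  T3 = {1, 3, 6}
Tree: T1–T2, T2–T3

No — edge (2,6) lies in no bag.

A tree decomposition must satisfy three properties: every vertex lies in some bag; for every edge, both endpoints lie together in some bag; and for every vertex, the bags containing it form a connected subtree. Here edge (2,6) lies in no bag, so the decomposition is invalid.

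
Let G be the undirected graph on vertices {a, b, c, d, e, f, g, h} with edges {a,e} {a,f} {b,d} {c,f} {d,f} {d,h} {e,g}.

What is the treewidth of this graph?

A width-1 tree decomposition is:
Bags: B1 = {a, f}  B2 = {a, e}  B3 = {e, g}  B4 = {d, f}  B5 = {d, h}  B6 = {b, d}  B7 = {c, f}
Tree: B1–B2, B2–B3, B1–B4, B4–B5, B4–B6, B1–B7
The largest bag has 2 vertices, giving width 1; this decomposition certifies tw(G) ≤ 1. Any graph with an edge has treewidth ≥ 1, and G has the edge f–a. Therefore the treewidth is 1.

1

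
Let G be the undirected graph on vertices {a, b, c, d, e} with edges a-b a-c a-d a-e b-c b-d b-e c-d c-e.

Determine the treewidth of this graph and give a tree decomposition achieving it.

Treewidth 3.
One such decomposition:
Bags: B1 = {a, b, c, d}  B2 = {a, b, c, e}
Tree: B1–B2

The largest bag has 4 vertices, giving width 3; this decomposition certifies tw(G) ≤ 3. For the lower bound, the 4 vertices {a, b, c, d} are pairwise adjacent, and any tree decomposition puts a clique entirely inside one bag — forcing width ≥ 3. The upper and lower bounds meet at 3, so that is the treewidth.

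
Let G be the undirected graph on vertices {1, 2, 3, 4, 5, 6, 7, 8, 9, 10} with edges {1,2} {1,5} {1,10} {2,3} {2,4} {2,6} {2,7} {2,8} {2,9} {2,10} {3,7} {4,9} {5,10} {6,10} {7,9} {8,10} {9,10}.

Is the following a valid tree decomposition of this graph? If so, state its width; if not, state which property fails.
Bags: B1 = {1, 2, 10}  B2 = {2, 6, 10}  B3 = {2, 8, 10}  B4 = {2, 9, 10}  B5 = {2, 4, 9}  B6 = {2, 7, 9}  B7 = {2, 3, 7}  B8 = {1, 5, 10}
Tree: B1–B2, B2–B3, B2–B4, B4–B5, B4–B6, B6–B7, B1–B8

Yes; width 2.

Vertex coverage: the bags together contain {1, 2, 3, 4, 5, 6, 7, 8, 9, 10}, the full vertex set. Edge coverage: each edge of G has both endpoints in at least one bag. Running intersection: for every vertex, the bags containing it form a connected subtree. All three properties hold, so this is a valid tree decomposition of width max|bag| − 1 = 2, and hence tw(G) ≤ 2.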